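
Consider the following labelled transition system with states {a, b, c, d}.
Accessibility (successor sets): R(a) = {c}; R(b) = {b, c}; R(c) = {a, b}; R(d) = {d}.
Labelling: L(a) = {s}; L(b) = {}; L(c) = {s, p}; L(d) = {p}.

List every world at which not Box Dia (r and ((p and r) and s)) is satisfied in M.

Recall that Box ψ holds at a world iff ψ holds at every accessible world, and Dia ψ holds iff ψ holds at some accessible world.
Let φ = not Box Dia (r and ((p and r) and s)). Evaluate φ at each world:
  a (successors {c}): φ is true.
  b (successors {b, c}): φ is true.
  c (successors {a, b}): φ is true.
  d (successors {d}): φ is true.
For instance, at b:
  At b: Box Dia (r and ((p and r) and s)) is false, so not Box Dia (r and ((p and r) and s)) is true.
    At b: Box Dia (r and ((p and r) and s)) requires Dia (r and ((p and r) and s)) at every successor {b, c}.
      Dia (r and ((p and r) and s)) fails at b, so Box Dia (r and ((p and r) and s)) is false at b.
Satisfying worlds: {a, b, c, d}

a, b, c, d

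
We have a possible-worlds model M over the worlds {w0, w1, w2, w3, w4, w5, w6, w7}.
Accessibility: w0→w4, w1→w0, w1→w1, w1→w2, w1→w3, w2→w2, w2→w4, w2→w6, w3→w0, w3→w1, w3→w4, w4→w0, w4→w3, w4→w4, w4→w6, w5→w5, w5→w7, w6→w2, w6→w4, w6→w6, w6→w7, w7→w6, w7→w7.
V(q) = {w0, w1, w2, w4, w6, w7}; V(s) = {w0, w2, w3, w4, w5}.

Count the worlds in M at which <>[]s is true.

3

Let φ = <>[]s. Evaluate φ at each world:
  w0 (successors {w4}): φ is false.
  w1 (successors {w0, w1, w2, w3}): φ is true.
  w2 (successors {w2, w4, w6}): φ is false.
  w3 (successors {w0, w1, w4}): φ is true.
  w4 (successors {w0, w3, w4, w6}): φ is true.
  w5 (successors {w5, w7}): φ is false.
  w6 (successors {w2, w4, w6, w7}): φ is false.
  w7 (successors {w6, w7}): φ is false.
For instance, at w1:
  At w1: <>[]s requires []s at some successor in {w0, w1, w2, w3}.
    []s holds at w0, so <>[]s is true at w1.
      At w0: []s requires s at every successor {w4}.
        At w4: s is true.
      So []s is true at w0.
Satisfying worlds: {w1, w3, w4}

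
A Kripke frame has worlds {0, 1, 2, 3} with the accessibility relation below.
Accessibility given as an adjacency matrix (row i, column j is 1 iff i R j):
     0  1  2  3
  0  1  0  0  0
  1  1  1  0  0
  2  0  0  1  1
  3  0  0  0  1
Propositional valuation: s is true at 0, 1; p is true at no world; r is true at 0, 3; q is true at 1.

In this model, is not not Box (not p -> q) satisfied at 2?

No

At 2: not Box (not p -> q) is true, so not not Box (not p -> q) is false.
  At 2: Box (not p -> q) is false, so not Box (not p -> q) is true.
    At 2: Box (not p -> q) requires not p -> q at every successor {2, 3}.
      not p -> q fails at 2, so Box (not p -> q) is false at 2.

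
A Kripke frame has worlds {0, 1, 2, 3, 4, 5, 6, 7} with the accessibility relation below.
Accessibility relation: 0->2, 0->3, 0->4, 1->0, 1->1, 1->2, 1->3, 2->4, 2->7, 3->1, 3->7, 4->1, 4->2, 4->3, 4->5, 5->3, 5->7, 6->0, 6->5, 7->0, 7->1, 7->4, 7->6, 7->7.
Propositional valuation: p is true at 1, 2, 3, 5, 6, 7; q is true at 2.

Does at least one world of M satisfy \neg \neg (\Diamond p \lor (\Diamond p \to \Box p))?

Recall that \Box ψ holds at a world iff ψ holds at every accessible world, and \Diamond ψ holds iff ψ holds at some accessible world.
Let φ = \neg \neg (\Diamond p \lor (\Diamond p \to \Box p)). Evaluate φ at each world:
  0 (successors {2, 3, 4}): φ is true.
  1 (successors {0, 1, 2, 3}): φ is true.
  2 (successors {4, 7}): φ is true.
  3 (successors {1, 7}): φ is true.
  4 (successors {1, 2, 3, 5}): φ is true.
  5 (successors {3, 7}): φ is true.
  6 (successors {0, 5}): φ is true.
  7 (successors {0, 1, 4, 6, 7}): φ is true.
Detail at 0 (witness):
  At 0: \neg (\Diamond p \lor (\Diamond p \to \Box p)) is false, so \neg \neg (\Diamond p \lor (\Diamond p \to \Box p)) is true.
    At 0: \Diamond p \lor (\Diamond p \to \Box p) is true, so \neg (\Diamond p \lor (\Diamond p \to \Box p)) is false.
      At 0: \Diamond p is true, \Diamond p \to \Box p is false, so \Diamond p \lor (\Diamond p \to \Box p) is true.

Yes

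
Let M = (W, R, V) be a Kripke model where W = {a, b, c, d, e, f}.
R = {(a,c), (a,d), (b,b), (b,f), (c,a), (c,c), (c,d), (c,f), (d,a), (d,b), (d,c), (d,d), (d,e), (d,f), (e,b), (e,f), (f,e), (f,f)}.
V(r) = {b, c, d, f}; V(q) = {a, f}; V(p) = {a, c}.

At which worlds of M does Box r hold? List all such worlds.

a, b, e

Let φ = Box r. Evaluate φ at each world:
  a (successors {c, d}): φ is true.
  b (successors {b, f}): φ is true.
  c (successors {a, c, d, f}): φ is false.
  d (successors {a, b, c, d, e, f}): φ is false.
  e (successors {b, f}): φ is true.
  f (successors {e, f}): φ is false.
For instance, at c:
  At c: Box r requires r at every successor {a, c, d, f}.
    r fails at a, so Box r is false at c.
Satisfying worlds: {a, b, e}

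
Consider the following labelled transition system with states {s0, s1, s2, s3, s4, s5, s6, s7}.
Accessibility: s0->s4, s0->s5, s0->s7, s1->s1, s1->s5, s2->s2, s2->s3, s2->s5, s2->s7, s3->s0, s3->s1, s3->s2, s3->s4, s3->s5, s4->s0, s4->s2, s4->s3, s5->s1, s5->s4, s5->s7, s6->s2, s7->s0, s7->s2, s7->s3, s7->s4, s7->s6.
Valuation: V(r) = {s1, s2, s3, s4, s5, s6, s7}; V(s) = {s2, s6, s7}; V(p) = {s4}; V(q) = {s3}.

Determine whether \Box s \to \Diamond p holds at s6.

No

At s6: \Box s is true, \Diamond p is false, so \Box s \to \Diamond p is false.
  At s6: \Box s requires s at every successor {s2}.
    At s2: s is true.
  So \Box s is true at s6.
  At s6: \Diamond p requires p at some successor in {s2}.
    At s2: p is false.
  So \Diamond p is false at s6.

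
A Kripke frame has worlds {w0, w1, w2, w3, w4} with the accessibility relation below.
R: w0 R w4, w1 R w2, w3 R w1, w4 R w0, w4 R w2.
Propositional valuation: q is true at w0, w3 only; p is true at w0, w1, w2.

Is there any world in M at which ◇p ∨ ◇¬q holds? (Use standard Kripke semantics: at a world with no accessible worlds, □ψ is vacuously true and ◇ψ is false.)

Yes

Let φ = ◇p ∨ ◇¬q. Evaluate φ at each world:
  w0 (successors {w4}): φ is true.
  w1 (successors {w2}): φ is true.
  w2 (successors ∅): φ is false.
  w3 (successors {w1}): φ is true.
  w4 (successors {w0, w2}): φ is true.
Detail at w0 (witness):
  At w0: ◇p is false, ◇¬q is true, so ◇p ∨ ◇¬q is true.
    At w0: ◇p requires p at some successor in {w4}.
      At w4: p is false.
    So ◇p is false at w0.
    At w0: ◇¬q requires ¬q at some successor in {w4}.
      ¬q holds at w4, so ◇¬q is true at w0.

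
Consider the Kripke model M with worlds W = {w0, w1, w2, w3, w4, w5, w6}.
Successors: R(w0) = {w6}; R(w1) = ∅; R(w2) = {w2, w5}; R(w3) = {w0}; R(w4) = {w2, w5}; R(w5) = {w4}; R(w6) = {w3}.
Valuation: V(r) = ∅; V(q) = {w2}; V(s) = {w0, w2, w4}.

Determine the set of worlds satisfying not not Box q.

w1

Let φ = not not Box q. Evaluate φ at each world:
  w0 (successors {w6}): φ is false.
  w1 (successors ∅): φ is true.
  w2 (successors {w2, w5}): φ is false.
  w3 (successors {w0}): φ is false.
  w4 (successors {w2, w5}): φ is false.
  w5 (successors {w4}): φ is false.
  w6 (successors {w3}): φ is false.
For instance, at w3:
  At w3: not Box q is true, so not not Box q is false.
    At w3: Box q is false, so not Box q is true.
      At w3: Box q requires q at every successor {w0}.
        q fails at w0, so Box q is false at w3.
Satisfying worlds: {w1}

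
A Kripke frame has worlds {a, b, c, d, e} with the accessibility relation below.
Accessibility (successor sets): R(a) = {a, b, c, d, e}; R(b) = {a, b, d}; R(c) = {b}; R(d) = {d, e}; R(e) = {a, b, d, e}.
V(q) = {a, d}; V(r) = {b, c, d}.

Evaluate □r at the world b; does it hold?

No

At b: □r requires r at every successor {a, b, d}.
  r fails at a, so □r is false at b.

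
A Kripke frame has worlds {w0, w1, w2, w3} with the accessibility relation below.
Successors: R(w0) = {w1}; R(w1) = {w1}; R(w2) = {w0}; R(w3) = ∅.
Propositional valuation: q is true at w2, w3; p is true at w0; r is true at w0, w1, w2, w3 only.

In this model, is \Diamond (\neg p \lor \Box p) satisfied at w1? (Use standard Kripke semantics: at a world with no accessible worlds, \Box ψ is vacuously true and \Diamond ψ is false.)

Yes

At w1: \Diamond (\neg p \lor \Box p) requires \neg p \lor \Box p at some successor in {w1}.
  \neg p \lor \Box p holds at w1, so \Diamond (\neg p \lor \Box p) is true at w1.
    At w1: \neg p is true, \Box p is false, so \neg p \lor \Box p is true.
      At w1: \Box p requires p at every successor {w1}.
        p fails at w1, so \Box p is false at w1.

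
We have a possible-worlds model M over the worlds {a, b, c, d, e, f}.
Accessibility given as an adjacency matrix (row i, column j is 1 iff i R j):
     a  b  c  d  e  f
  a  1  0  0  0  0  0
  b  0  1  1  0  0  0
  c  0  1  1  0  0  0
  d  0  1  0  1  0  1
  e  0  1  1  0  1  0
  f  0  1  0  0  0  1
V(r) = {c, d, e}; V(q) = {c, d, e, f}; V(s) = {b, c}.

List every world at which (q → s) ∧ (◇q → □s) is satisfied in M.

Let φ = (q → s) ∧ (◇q → □s). Evaluate φ at each world:
  a (successors {a}): φ is true.
  b (successors {b, c}): φ is true.
  c (successors {b, c}): φ is true.
  d (successors {b, d, f}): φ is false.
  e (successors {b, c, e}): φ is false.
  f (successors {b, f}): φ is false.
For instance, at f:
  At f: q → s is false, ◇q → □s is false, so (q → s) ∧ (◇q → □s) is false.
    At f: ◇q is true, □s is false, so ◇q → □s is false.
      At f: ◇q requires q at some successor in {b, f}.
        q holds at f, so ◇q is true at f.
      At f: □s requires s at every successor {b, f}.
        s fails at f, so □s is false at f.
Satisfying worlds: {a, b, c}

a, b, c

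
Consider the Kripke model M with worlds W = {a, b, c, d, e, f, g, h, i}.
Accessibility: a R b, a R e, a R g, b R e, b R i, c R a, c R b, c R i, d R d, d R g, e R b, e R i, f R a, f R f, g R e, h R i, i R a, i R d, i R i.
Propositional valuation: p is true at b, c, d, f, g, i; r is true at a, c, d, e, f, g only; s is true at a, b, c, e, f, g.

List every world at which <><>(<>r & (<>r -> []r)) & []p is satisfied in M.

d, e, h

Recall that []ψ holds at a world iff ψ holds at every accessible world, and <>ψ holds iff ψ holds at some accessible world.
Let φ = <><>(<>r & (<>r -> []r)) & []p. Evaluate φ at each world:
  a (successors {b, e, g}): φ is false.
  b (successors {e, i}): φ is false.
  c (successors {a, b, i}): φ is false.
  d (successors {d, g}): φ is true.
  e (successors {b, i}): φ is true.
  f (successors {a, f}): φ is false.
  g (successors {e}): φ is false.
  h (successors {i}): φ is true.
  i (successors {a, d, i}): φ is false.
For instance, at d:
  At d: <><>(<>r & (<>r -> []r)) is true, []p is true, so <><>(<>r & (<>r -> []r)) & []p is true.
    At d: <><>(<>r & (<>r -> []r)) requires <>(<>r & (<>r -> []r)) at some successor in {d, g}.
      <>(<>r & (<>r -> []r)) holds at d, so <><>(<>r & (<>r -> []r)) is true at d.
    At d: []p requires p at every successor {d, g}.
      At d: p is true.
      At g: p is true.
    So []p is true at d.
Satisfying worlds: {d, e, h}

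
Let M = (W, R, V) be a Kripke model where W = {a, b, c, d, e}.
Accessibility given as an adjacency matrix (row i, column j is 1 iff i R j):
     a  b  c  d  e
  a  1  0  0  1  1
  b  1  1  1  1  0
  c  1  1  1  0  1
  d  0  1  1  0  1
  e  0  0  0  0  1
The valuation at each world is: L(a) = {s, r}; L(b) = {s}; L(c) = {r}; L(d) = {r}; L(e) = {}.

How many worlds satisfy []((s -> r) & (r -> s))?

Let φ = []((s -> r) & (r -> s)). Evaluate φ at each world:
  a (successors {a, d, e}): φ is false.
  b (successors {a, b, c, d}): φ is false.
  c (successors {a, b, c, e}): φ is false.
  d (successors {b, c, e}): φ is false.
  e (successors {e}): φ is true.
For instance, at d:
  At d: []((s -> r) & (r -> s)) requires (s -> r) & (r -> s) at every successor {b, c, e}.
    (s -> r) & (r -> s) fails at b, so []((s -> r) & (r -> s)) is false at d.
Satisfying worlds: {e}

1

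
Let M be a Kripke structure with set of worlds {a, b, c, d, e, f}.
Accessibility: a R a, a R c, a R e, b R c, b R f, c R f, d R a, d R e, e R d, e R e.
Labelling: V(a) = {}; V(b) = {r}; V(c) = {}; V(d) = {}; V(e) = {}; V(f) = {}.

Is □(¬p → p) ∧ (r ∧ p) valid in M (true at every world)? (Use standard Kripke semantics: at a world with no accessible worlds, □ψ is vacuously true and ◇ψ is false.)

No

Let φ = □(¬p → p) ∧ (r ∧ p). Evaluate φ at each world:
  a (successors {a, c, e}): φ is false.
  b (successors {c, f}): φ is false.
  c (successors {f}): φ is false.
  d (successors {a, e}): φ is false.
  e (successors {d, e}): φ is false.
  f (successors ∅): φ is false.
Detail at a (counterexample):
  At a: □(¬p → p) is false, r ∧ p is false, so □(¬p → p) ∧ (r ∧ p) is false.
    At a: □(¬p → p) requires ¬p → p at every successor {a, c, e}.
      ¬p → p fails at a, so □(¬p → p) is false at a.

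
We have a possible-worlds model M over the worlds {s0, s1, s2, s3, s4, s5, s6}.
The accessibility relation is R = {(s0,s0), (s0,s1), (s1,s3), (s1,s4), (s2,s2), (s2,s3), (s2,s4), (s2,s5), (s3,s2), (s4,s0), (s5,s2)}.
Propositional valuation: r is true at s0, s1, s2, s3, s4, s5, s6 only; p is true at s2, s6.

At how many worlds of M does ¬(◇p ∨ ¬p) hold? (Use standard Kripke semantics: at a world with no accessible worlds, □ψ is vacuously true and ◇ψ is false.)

Let φ = ¬(◇p ∨ ¬p). Evaluate φ at each world:
  s0 (successors {s0, s1}): φ is false.
  s1 (successors {s3, s4}): φ is false.
  s2 (successors {s2, s3, s4, s5}): φ is false.
  s3 (successors {s2}): φ is false.
  s4 (successors {s0}): φ is false.
  s5 (successors {s2}): φ is false.
  s6 (successors ∅): φ is true.
For instance, at s4:
  At s4: ◇p ∨ ¬p is true, so ¬(◇p ∨ ¬p) is false.
    At s4: ◇p is false, ¬p is true, so ◇p ∨ ¬p is true.
      At s4: ◇p requires p at some successor in {s0}.
        At s0: p is false.
      So ◇p is false at s4.
Satisfying worlds: {s6}

1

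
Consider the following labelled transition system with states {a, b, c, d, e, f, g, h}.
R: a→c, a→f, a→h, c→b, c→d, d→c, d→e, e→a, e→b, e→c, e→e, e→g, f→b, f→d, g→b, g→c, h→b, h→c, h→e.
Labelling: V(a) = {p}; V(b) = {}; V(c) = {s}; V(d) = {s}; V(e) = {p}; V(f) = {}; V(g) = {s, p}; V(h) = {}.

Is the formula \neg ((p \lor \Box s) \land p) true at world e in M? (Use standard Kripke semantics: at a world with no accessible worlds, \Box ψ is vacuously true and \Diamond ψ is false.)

At e: (p \lor \Box s) \land p is true, so \neg ((p \lor \Box s) \land p) is false.
  At e: p \lor \Box s is true, p is true, so (p \lor \Box s) \land p is true.
    At e: p is true, \Box s is false, so p \lor \Box s is true.
      At e: \Box s requires s at every successor {a, b, c, e, g}.
        s fails at a, so \Box s is false at e.

No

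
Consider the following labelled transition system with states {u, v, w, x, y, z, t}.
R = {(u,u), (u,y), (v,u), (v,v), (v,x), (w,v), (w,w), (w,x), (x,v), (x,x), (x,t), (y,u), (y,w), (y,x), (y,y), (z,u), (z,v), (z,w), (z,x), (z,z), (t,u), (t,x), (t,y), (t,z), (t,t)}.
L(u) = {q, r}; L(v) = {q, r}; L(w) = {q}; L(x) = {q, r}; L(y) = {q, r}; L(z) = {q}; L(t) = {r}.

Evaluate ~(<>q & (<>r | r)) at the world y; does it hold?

Recall that <>ψ holds at a world iff ψ holds at some accessible world.
At y: <>q & (<>r | r) is true, so ~(<>q & (<>r | r)) is false.
  At y: <>q is true, <>r | r is true, so <>q & (<>r | r) is true.
    At y: <>q requires q at some successor in {u, w, x, y}.
      q holds at u, so <>q is true at y.
    At y: <>r is true, r is true, so <>r | r is true.
      At y: <>r requires r at some successor in {u, w, x, y}.
        r holds at u, so <>r is true at y.

No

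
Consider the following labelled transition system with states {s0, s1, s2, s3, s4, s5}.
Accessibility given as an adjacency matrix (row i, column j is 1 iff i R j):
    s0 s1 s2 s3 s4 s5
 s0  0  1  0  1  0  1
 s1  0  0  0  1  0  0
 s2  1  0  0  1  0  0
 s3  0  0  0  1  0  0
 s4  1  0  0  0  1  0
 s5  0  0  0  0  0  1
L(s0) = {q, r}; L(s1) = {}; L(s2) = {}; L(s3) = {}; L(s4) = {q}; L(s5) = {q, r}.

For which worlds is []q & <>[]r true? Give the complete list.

Recall that []ψ holds at a world iff ψ holds at every accessible world, and <>ψ holds iff ψ holds at some accessible world.
Let φ = []q & <>[]r. Evaluate φ at each world:
  s0 (successors {s1, s3, s5}): φ is false.
  s1 (successors {s3}): φ is false.
  s2 (successors {s0, s3}): φ is false.
  s3 (successors {s3}): φ is false.
  s4 (successors {s0, s4}): φ is false.
  s5 (successors {s5}): φ is true.
For instance, at s4:
  At s4: []q is true, <>[]r is false, so []q & <>[]r is false.
    At s4: []q requires q at every successor {s0, s4}.
      At s0: q is true.
      At s4: q is true.
    So []q is true at s4.
    At s4: <>[]r requires []r at some successor in {s0, s4}.
      At s0: []r is false.
      At s4: []r is false.
    So <>[]r is false at s4.
Satisfying worlds: {s5}

s5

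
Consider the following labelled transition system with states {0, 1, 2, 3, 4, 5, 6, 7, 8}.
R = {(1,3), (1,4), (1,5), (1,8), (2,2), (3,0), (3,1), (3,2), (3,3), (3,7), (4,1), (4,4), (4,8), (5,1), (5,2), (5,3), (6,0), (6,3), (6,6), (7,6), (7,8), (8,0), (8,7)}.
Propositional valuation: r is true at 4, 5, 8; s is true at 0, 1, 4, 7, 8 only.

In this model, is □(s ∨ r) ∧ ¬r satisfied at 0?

Yes

Recall that □ψ holds at a world iff ψ holds at every accessible world, and ◇ψ holds iff ψ holds at some accessible world.
At 0: □(s ∨ r) is true, ¬r is true, so □(s ∨ r) ∧ ¬r is true.
  At 0: no accessible worlds, so □(s ∨ r) holds vacuously.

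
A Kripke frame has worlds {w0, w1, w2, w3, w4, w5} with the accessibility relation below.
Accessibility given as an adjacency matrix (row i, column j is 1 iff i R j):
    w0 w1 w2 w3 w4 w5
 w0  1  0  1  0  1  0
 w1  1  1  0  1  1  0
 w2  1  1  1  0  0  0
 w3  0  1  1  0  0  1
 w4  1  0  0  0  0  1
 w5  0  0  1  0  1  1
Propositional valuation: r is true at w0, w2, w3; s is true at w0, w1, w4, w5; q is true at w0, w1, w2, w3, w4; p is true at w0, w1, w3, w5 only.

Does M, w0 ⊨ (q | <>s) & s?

Yes

At w0: q | <>s is true, s is true, so (q | <>s) & s is true.
  At w0: q is true, <>s is true, so q | <>s is true.
    At w0: <>s requires s at some successor in {w0, w2, w4}.
      s holds at w0, so <>s is true at w0.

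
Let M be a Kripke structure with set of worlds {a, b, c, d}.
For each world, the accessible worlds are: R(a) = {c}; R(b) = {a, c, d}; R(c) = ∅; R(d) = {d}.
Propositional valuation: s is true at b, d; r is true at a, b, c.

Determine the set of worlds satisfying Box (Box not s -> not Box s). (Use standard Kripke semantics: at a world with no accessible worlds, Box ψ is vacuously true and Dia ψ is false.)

Let φ = Box (Box not s -> not Box s). Evaluate φ at each world:
  a (successors {c}): φ is false.
  b (successors {a, c, d}): φ is false.
  c (successors ∅): φ is true.
  d (successors {d}): φ is true.
For instance, at b:
  At b: Box (Box not s -> not Box s) requires Box not s -> not Box s at every successor {a, c, d}.
    Box not s -> not Box s fails at c, so Box (Box not s -> not Box s) is false at b.
      At c: Box not s is true, not Box s is false, so Box not s -> not Box s is false.
Satisfying worlds: {c, d}

c, d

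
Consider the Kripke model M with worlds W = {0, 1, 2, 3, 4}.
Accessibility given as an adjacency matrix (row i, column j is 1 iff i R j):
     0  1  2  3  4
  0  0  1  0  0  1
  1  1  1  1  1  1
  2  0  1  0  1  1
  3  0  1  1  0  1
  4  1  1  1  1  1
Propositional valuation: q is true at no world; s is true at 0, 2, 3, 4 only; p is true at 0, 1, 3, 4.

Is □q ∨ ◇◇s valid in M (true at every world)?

Let φ = □q ∨ ◇◇s. Evaluate φ at each world:
  0 (successors {1, 4}): φ is true.
  1 (successors {0, 1, 2, 3, 4}): φ is true.
  2 (successors {1, 3, 4}): φ is true.
  3 (successors {1, 2, 4}): φ is true.
  4 (successors {0, 1, 2, 3, 4}): φ is true.
For instance, at 1:
  At 1: □q is false, ◇◇s is true, so □q ∨ ◇◇s is true.
    At 1: □q requires q at every successor {0, 1, 2, 3, 4}.
      q fails at 0, so □q is false at 1.
    At 1: ◇◇s requires ◇s at some successor in {0, 1, 2, 3, 4}.
      ◇s holds at 0, so ◇◇s is true at 1.

Yes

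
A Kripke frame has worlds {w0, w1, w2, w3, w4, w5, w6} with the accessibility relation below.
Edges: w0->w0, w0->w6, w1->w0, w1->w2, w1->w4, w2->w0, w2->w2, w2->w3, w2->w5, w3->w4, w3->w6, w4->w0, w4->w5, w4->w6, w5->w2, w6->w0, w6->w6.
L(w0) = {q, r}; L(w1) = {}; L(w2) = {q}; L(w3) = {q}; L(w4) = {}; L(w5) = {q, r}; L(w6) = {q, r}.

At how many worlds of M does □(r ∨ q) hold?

Recall that □ψ holds at a world iff ψ holds at every accessible world, and ◇ψ holds iff ψ holds at some accessible world.
Let φ = □(r ∨ q). Evaluate φ at each world:
  w0 (successors {w0, w6}): φ is true.
  w1 (successors {w0, w2, w4}): φ is false.
  w2 (successors {w0, w2, w3, w5}): φ is true.
  w3 (successors {w4, w6}): φ is false.
  w4 (successors {w0, w5, w6}): φ is true.
  w5 (successors {w2}): φ is true.
  w6 (successors {w0, w6}): φ is true.
For instance, at w4:
  At w4: □(r ∨ q) requires r ∨ q at every successor {w0, w5, w6}.
    At w0: r ∨ q is true.
    At w5: r ∨ q is true.
    At w6: r ∨ q is true.
  So □(r ∨ q) is true at w4.
Satisfying worlds: {w0, w2, w4, w5, w6}

5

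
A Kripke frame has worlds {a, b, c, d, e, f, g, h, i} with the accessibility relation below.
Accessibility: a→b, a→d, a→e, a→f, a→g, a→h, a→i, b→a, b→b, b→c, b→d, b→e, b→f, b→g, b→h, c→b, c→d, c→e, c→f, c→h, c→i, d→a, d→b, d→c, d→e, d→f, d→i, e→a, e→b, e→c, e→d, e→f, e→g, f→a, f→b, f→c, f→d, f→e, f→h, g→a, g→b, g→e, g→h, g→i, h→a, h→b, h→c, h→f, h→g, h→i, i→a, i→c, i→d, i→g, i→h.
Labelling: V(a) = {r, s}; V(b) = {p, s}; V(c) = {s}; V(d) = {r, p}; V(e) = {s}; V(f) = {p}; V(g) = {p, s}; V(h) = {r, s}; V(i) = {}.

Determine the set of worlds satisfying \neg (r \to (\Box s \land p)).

a, d, h

Recall that \Box ψ holds at a world iff ψ holds at every accessible world, and \Diamond ψ holds iff ψ holds at some accessible world.
Let φ = \neg (r \to (\Box s \land p)). Evaluate φ at each world:
  a (successors {b, d, e, f, g, h, i}): φ is true.
  b (successors {a, b, c, d, e, f, g, h}): φ is false.
  c (successors {b, d, e, f, h, i}): φ is false.
  d (successors {a, b, c, e, f, i}): φ is true.
  e (successors {a, b, c, d, f, g}): φ is false.
  f (successors {a, b, c, d, e, h}): φ is false.
  g (successors {a, b, e, h, i}): φ is false.
  h (successors {a, b, c, f, g, i}): φ is true.
  i (successors {a, c, d, g, h}): φ is false.
For instance, at b:
  At b: r \to (\Box s \land p) is true, so \neg (r \to (\Box s \land p)) is false.
    At b: r is false, \Box s \land p is false, so r \to (\Box s \land p) is true.
      At b: \Box s is false, p is true, so \Box s \land p is false.
Satisfying worlds: {a, d, h}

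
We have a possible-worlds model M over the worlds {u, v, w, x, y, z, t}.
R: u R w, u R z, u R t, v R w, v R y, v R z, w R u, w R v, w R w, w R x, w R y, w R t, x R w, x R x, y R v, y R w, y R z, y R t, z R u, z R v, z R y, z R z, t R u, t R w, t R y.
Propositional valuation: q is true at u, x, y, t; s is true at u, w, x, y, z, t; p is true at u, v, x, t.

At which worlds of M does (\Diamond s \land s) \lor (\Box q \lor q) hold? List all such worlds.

u, w, x, y, z, t

Let φ = (\Diamond s \land s) \lor (\Box q \lor q). Evaluate φ at each world:
  u (successors {w, z, t}): φ is true.
  v (successors {w, y, z}): φ is false.
  w (successors {u, v, w, x, y, t}): φ is true.
  x (successors {w, x}): φ is true.
  y (successors {v, w, z, t}): φ is true.
  z (successors {u, v, y, z}): φ is true.
  t (successors {u, w, y}): φ is true.
For instance, at v:
  At v: \Diamond s \land s is false, \Box q \lor q is false, so (\Diamond s \land s) \lor (\Box q \lor q) is false.
    At v: \Diamond s is true, s is false, so \Diamond s \land s is false.
      At v: \Diamond s requires s at some successor in {w, y, z}.
        s holds at w, so \Diamond s is true at v.
    At v: \Box q is false, q is false, so \Box q \lor q is false.
      At v: \Box q requires q at every successor {w, y, z}.
        q fails at w, so \Box q is false at v.
Satisfying worlds: {u, w, x, y, z, t}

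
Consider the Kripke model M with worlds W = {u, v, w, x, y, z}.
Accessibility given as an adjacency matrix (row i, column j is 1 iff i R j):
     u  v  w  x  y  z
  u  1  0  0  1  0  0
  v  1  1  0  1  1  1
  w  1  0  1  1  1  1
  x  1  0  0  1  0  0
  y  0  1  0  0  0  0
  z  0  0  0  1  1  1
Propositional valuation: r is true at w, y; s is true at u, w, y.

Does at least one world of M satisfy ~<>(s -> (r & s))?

No

Let φ = ~<>(s -> (r & s)). Evaluate φ at each world:
  u (successors {u, x}): φ is false.
  v (successors {u, v, x, y, z}): φ is false.
  w (successors {u, w, x, y, z}): φ is false.
  x (successors {u, x}): φ is false.
  y (successors {v}): φ is false.
  z (successors {x, y, z}): φ is false.
For instance, at z:
  At z: <>(s -> (r & s)) is true, so ~<>(s -> (r & s)) is false.
    At z: <>(s -> (r & s)) requires s -> (r & s) at some successor in {x, y, z}.
      s -> (r & s) holds at x, so <>(s -> (r & s)) is true at z.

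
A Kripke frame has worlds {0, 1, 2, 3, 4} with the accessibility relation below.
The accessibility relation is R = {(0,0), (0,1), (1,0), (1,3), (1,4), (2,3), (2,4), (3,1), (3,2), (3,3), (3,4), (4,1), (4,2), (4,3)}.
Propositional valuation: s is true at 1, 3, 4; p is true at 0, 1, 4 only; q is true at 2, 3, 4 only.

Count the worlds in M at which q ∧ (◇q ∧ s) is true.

Let φ = q ∧ (◇q ∧ s). Evaluate φ at each world:
  0 (successors {0, 1}): φ is false.
  1 (successors {0, 3, 4}): φ is false.
  2 (successors {3, 4}): φ is false.
  3 (successors {1, 2, 3, 4}): φ is true.
  4 (successors {1, 2, 3}): φ is true.
For instance, at 1:
  At 1: q is false, ◇q ∧ s is true, so q ∧ (◇q ∧ s) is false.
    At 1: ◇q is true, s is true, so ◇q ∧ s is true.
      At 1: ◇q requires q at some successor in {0, 3, 4}.
        q holds at 3, so ◇q is true at 1.
Satisfying worlds: {3, 4}

2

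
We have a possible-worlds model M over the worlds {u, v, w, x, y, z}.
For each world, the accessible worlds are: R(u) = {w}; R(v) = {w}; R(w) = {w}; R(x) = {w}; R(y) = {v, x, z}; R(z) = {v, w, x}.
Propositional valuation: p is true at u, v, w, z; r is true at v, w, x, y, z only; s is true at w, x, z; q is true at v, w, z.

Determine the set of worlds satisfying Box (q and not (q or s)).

Let φ = Box (q and not (q or s)). Evaluate φ at each world:
  u (successors {w}): φ is false.
  v (successors {w}): φ is false.
  w (successors {w}): φ is false.
  x (successors {w}): φ is false.
  y (successors {v, x, z}): φ is false.
  z (successors {v, w, x}): φ is false.
For instance, at z:
  At z: Box (q and not (q or s)) requires q and not (q or s) at every successor {v, w, x}.
    q and not (q or s) fails at v, so Box (q and not (q or s)) is false at z.
Satisfying worlds: none.

none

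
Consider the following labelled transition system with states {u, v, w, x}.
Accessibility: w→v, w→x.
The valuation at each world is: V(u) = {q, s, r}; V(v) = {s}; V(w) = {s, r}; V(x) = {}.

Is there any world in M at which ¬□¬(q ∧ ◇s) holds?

No

Let φ = ¬□¬(q ∧ ◇s). Evaluate φ at each world:
  u (successors ∅): φ is false.
  v (successors ∅): φ is false.
  w (successors {v, x}): φ is false.
  x (successors ∅): φ is false.
For instance, at w:
  At w: □¬(q ∧ ◇s) is true, so ¬□¬(q ∧ ◇s) is false.
    At w: □¬(q ∧ ◇s) requires ¬(q ∧ ◇s) at every successor {v, x}.
      At v: ¬(q ∧ ◇s) is true.
      At x: ¬(q ∧ ◇s) is true.
    So □¬(q ∧ ◇s) is true at w.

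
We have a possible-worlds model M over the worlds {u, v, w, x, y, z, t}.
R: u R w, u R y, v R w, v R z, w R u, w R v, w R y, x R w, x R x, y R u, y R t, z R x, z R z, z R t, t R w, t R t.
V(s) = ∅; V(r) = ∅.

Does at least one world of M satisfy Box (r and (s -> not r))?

Let φ = Box (r and (s -> not r)). Evaluate φ at each world:
  u (successors {w, y}): φ is false.
  v (successors {w, z}): φ is false.
  w (successors {u, v, y}): φ is false.
  x (successors {w, x}): φ is false.
  y (successors {u, t}): φ is false.
  z (successors {x, z, t}): φ is false.
  t (successors {w, t}): φ is false.
For instance, at x:
  At x: Box (r and (s -> not r)) requires r and (s -> not r) at every successor {w, x}.
    r and (s -> not r) fails at w, so Box (r and (s -> not r)) is false at x.

No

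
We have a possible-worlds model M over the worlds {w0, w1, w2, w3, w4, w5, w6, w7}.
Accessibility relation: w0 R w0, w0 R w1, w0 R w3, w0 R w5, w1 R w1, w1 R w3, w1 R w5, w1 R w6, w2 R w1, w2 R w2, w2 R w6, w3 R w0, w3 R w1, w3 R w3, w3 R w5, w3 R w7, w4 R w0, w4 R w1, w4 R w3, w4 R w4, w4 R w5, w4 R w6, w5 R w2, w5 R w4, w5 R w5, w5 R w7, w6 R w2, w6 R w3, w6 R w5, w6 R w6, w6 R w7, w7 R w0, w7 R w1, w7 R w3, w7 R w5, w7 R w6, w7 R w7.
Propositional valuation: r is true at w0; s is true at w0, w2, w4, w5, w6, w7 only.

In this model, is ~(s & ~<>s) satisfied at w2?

At w2: s & ~<>s is false, so ~(s & ~<>s) is true.
  At w2: s is true, ~<>s is false, so s & ~<>s is false.
    At w2: <>s is true, so ~<>s is false.
      At w2: <>s requires s at some successor in {w1, w2, w6}.
        s holds at w2, so <>s is true at w2.

Yes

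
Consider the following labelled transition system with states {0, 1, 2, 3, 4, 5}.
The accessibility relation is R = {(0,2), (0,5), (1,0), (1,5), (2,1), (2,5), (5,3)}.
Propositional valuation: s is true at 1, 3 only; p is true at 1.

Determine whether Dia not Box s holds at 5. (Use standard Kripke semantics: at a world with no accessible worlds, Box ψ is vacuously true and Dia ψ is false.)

At 5: Dia not Box s requires not Box s at some successor in {3}.
  At 3: not Box s is false.
So Dia not Box s is false at 5.

No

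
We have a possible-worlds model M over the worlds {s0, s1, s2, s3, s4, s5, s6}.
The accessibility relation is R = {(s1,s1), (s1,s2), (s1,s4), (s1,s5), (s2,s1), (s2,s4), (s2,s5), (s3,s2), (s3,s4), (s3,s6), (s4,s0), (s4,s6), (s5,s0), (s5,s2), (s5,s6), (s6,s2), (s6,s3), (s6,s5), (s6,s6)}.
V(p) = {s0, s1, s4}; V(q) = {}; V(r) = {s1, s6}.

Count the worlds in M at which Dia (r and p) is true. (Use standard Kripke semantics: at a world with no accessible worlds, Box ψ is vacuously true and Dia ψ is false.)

2

Let φ = Dia (r and p). Evaluate φ at each world:
  s0 (successors ∅): φ is false.
  s1 (successors {s1, s2, s4, s5}): φ is true.
  s2 (successors {s1, s4, s5}): φ is true.
  s3 (successors {s2, s4, s6}): φ is false.
  s4 (successors {s0, s6}): φ is false.
  s5 (successors {s0, s2, s6}): φ is false.
  s6 (successors {s2, s3, s5, s6}): φ is false.
For instance, at s4:
  At s4: Dia (r and p) requires r and p at some successor in {s0, s6}.
    At s0: r and p is false.
    At s6: r and p is false.
  So Dia (r and p) is false at s4.
Satisfying worlds: {s1, s2}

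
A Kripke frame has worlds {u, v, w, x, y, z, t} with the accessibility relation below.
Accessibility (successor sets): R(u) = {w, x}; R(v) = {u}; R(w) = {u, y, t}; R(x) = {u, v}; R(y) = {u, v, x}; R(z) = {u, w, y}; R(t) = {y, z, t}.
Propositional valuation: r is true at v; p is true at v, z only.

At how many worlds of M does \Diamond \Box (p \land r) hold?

Let φ = \Diamond \Box (p \land r). Evaluate φ at each world:
  u (successors {w, x}): φ is false.
  v (successors {u}): φ is false.
  w (successors {u, y, t}): φ is false.
  x (successors {u, v}): φ is false.
  y (successors {u, v, x}): φ is false.
  z (successors {u, w, y}): φ is false.
  t (successors {y, z, t}): φ is false.
For instance, at z:
  At z: \Diamond \Box (p \land r) requires \Box (p \land r) at some successor in {u, w, y}.
    At u: \Box (p \land r) is false.
    At w: \Box (p \land r) is false.
    At y: \Box (p \land r) is false.
  So \Diamond \Box (p \land r) is false at z.
Satisfying worlds: none.

0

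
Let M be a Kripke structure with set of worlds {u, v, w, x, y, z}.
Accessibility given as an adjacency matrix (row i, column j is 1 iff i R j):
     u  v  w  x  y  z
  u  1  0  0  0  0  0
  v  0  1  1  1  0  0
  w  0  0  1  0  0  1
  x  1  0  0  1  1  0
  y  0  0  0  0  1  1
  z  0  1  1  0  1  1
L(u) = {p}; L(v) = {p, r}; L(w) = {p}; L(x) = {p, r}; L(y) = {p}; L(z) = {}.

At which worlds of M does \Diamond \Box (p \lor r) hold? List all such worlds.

u, v, x, z

Recall that \Box ψ holds at a world iff ψ holds at every accessible world, and \Diamond ψ holds iff ψ holds at some accessible world.
Let φ = \Diamond \Box (p \lor r). Evaluate φ at each world:
  u (successors {u}): φ is true.
  v (successors {v, w, x}): φ is true.
  w (successors {w, z}): φ is false.
  x (successors {u, x, y}): φ is true.
  y (successors {y, z}): φ is false.
  z (successors {v, w, y, z}): φ is true.
For instance, at w:
  At w: \Diamond \Box (p \lor r) requires \Box (p \lor r) at some successor in {w, z}.
    At w: \Box (p \lor r) is false.
    At z: \Box (p \lor r) is false.
  So \Diamond \Box (p \lor r) is false at w.
Satisfying worlds: {u, v, x, z}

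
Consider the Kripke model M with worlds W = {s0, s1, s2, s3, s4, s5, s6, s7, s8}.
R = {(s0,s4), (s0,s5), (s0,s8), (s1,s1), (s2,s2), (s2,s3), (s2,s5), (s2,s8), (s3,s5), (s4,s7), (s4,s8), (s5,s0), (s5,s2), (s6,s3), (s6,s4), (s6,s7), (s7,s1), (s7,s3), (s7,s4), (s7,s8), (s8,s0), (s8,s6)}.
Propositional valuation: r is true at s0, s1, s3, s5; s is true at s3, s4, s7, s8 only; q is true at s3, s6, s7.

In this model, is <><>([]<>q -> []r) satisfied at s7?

At s7: <><>([]<>q -> []r) requires <>([]<>q -> []r) at some successor in {s1, s3, s4, s8}.
  <>([]<>q -> []r) holds at s1, so <><>([]<>q -> []r) is true at s7.
    At s1: <>([]<>q -> []r) requires []<>q -> []r at some successor in {s1}.
      []<>q -> []r holds at s1, so <>([]<>q -> []r) is true at s1.

Yes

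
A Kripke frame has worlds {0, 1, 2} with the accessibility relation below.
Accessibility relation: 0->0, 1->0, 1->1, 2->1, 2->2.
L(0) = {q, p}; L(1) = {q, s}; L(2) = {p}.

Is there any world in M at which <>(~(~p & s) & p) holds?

Let φ = <>(~(~p & s) & p). Evaluate φ at each world:
  0 (successors {0}): φ is true.
  1 (successors {0, 1}): φ is true.
  2 (successors {1, 2}): φ is true.
Detail at 0 (witness):
  At 0: <>(~(~p & s) & p) requires ~(~p & s) & p at some successor in {0}.
    ~(~p & s) & p holds at 0, so <>(~(~p & s) & p) is true at 0.

Yes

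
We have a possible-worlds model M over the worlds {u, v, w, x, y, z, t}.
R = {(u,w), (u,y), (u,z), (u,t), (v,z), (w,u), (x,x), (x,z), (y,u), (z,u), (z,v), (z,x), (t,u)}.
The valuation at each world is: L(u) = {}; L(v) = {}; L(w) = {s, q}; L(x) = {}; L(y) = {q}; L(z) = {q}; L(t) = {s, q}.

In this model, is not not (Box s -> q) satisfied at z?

Yes

Recall that Box ψ holds at a world iff ψ holds at every accessible world, and Dia ψ holds iff ψ holds at some accessible world.
At z: not (Box s -> q) is false, so not not (Box s -> q) is true.
  At z: Box s -> q is true, so not (Box s -> q) is false.
    At z: Box s is false, q is true, so Box s -> q is true.
      At z: Box s requires s at every successor {u, v, x}.
        s fails at u, so Box s is false at z.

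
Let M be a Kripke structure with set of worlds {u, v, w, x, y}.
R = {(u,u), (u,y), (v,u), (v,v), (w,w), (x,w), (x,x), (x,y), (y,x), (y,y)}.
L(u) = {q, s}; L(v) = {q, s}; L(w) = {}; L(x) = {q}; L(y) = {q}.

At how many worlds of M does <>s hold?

Let φ = <>s. Evaluate φ at each world:
  u (successors {u, y}): φ is true.
  v (successors {u, v}): φ is true.
  w (successors {w}): φ is false.
  x (successors {w, x, y}): φ is false.
  y (successors {x, y}): φ is false.
For instance, at u:
  At u: <>s requires s at some successor in {u, y}.
    s holds at u, so <>s is true at u.
Satisfying worlds: {u, v}

2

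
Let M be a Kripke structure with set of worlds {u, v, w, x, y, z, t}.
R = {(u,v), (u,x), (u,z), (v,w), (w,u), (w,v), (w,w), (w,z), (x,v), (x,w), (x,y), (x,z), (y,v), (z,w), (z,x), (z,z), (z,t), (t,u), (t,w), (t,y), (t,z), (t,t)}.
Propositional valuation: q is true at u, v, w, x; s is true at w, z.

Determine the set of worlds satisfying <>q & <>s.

Recall that <>ψ holds at a world iff ψ holds at some accessible world.
Let φ = <>q & <>s. Evaluate φ at each world:
  u (successors {v, x, z}): φ is true.
  v (successors {w}): φ is true.
  w (successors {u, v, w, z}): φ is true.
  x (successors {v, w, y, z}): φ is true.
  y (successors {v}): φ is false.
  z (successors {w, x, z, t}): φ is true.
  t (successors {u, w, y, z, t}): φ is true.
For instance, at y:
  At y: <>q is true, <>s is false, so <>q & <>s is false.
    At y: <>q requires q at some successor in {v}.
      q holds at v, so <>q is true at y.
    At y: <>s requires s at some successor in {v}.
      At v: s is false.
    So <>s is false at y.
Satisfying worlds: {u, v, w, x, z, t}

u, v, w, x, z, t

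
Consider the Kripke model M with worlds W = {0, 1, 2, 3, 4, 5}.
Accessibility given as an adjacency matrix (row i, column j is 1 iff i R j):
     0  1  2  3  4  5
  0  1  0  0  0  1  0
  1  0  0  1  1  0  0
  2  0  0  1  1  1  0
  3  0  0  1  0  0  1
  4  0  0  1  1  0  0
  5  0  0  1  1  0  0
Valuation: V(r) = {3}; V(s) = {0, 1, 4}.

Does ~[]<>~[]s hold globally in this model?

Let φ = ~[]<>~[]s. Evaluate φ at each world:
  0 (successors {0, 4}): φ is false.
  1 (successors {2, 3}): φ is false.
  2 (successors {2, 3, 4}): φ is false.
  3 (successors {2, 5}): φ is false.
  4 (successors {2, 3}): φ is false.
  5 (successors {2, 3}): φ is false.
Detail at 0 (counterexample):
  At 0: []<>~[]s is true, so ~[]<>~[]s is false.
    At 0: []<>~[]s requires <>~[]s at every successor {0, 4}.
      At 0: <>~[]s is true.
      At 4: <>~[]s is true.
    So []<>~[]s is true at 0.

No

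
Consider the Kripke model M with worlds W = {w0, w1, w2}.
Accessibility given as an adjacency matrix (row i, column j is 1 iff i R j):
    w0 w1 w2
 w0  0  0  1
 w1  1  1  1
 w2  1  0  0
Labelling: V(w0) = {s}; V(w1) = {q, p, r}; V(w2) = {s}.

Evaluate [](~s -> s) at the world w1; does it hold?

No

At w1: [](~s -> s) requires ~s -> s at every successor {w0, w1, w2}.
  ~s -> s fails at w1, so [](~s -> s) is false at w1.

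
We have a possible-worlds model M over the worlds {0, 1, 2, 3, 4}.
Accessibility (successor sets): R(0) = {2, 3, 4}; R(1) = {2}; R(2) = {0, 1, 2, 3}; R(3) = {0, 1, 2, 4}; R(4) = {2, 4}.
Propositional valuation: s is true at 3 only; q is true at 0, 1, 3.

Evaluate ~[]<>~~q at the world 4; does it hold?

Recall that []ψ holds at a world iff ψ holds at every accessible world, and <>ψ holds iff ψ holds at some accessible world.
At 4: []<>~~q is false, so ~[]<>~~q is true.
  At 4: []<>~~q requires <>~~q at every successor {2, 4}.
    <>~~q fails at 4, so []<>~~q is false at 4.
      At 4: <>~~q requires ~~q at some successor in {2, 4}.
        At 2: ~~q is false.
        At 4: ~~q is false.
      So <>~~q is false at 4.

Yes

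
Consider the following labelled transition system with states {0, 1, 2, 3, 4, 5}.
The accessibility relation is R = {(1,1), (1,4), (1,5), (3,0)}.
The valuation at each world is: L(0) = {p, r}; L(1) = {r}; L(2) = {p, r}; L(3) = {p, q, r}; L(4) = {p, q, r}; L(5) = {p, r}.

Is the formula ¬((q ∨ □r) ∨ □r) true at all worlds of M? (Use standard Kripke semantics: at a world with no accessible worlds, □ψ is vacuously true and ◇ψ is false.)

No

Let φ = ¬((q ∨ □r) ∨ □r). Evaluate φ at each world:
  0 (successors ∅): φ is false.
  1 (successors {1, 4, 5}): φ is false.
  2 (successors ∅): φ is false.
  3 (successors {0}): φ is false.
  4 (successors ∅): φ is false.
  5 (successors ∅): φ is false.
Detail at 0 (counterexample):
  At 0: (q ∨ □r) ∨ □r is true, so ¬((q ∨ □r) ∨ □r) is false.
    At 0: q ∨ □r is true, □r is true, so (q ∨ □r) ∨ □r is true.
      At 0: q is false, □r is true, so q ∨ □r is true.
      At 0: no accessible worlds, so □r holds vacuously.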